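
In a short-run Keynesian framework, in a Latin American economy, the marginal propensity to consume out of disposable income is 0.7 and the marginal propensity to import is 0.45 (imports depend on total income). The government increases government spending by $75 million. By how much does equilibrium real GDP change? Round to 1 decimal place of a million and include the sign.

Spending multiplier = 1/(1 − c + m) = 1/(1 − 0.7 + 0.45) = 1/0.75 ≈ 1.333.
ΔY = k × ΔG = (+$75 million) / 0.75 = +$100 million.

+$100.0 million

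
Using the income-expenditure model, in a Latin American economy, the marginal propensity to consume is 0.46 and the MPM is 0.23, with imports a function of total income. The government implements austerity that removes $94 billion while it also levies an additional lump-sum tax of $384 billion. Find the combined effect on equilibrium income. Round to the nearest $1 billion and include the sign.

−$351 billion

Expenditure multiplier = 1/(1 − c + m) = 1/(1 − 0.46 + 0.23) = 1/0.77 ≈ 1.299.
ΔG contributes k·ΔG = (−$94 billion) / 0.77 ≈ −$122.1 billion.
ΔT of +$384 billion changes first-round spending by −c·ΔT = −$176.64 billion, contributing k·(−c·ΔT) = (−$176.64 billion) / 0.77 ≈ −$229.4 billion.
Net ΔY = k(ΔG − c·ΔT) = (−$270.64 billion) / 0.77 ≈ −$351 billion.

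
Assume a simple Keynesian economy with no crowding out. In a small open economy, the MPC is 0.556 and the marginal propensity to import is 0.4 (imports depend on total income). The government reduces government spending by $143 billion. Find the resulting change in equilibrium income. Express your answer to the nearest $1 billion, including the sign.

Expenditure multiplier = 1/(1 − c + m) = 1/(1 − 0.556 + 0.4) = 1/0.844 ≈ 1.185.
ΔY = k × ΔG = (−$143 billion) / 0.844 ≈ −$169 billion.

−$169 billion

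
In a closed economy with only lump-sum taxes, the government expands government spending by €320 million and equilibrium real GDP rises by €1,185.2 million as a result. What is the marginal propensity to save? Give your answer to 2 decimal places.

0.27

Implied spending multiplier k = ΔY/ΔG = 1,185.2/320 ≈ 3.7038.
Since k = 1/(1 − MPC), MPC = 1 − 1/k = 1 − ΔG/ΔY = 1 − 320/1,185.2 ≈ 0.73.
MPS = 1 − MPC = 0.27.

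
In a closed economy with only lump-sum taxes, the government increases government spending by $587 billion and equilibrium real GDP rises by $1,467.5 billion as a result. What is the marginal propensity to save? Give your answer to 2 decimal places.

0.40

Implied spending multiplier k = ΔY/ΔG = 1,467.5/587 = 2.5.
Since k = 1/(1 − MPC), MPC = 1 − 1/k = 1 − ΔG/ΔY = 1 − 587/1,467.5 = 0.60.
MPS = 1 − MPC = 0.40.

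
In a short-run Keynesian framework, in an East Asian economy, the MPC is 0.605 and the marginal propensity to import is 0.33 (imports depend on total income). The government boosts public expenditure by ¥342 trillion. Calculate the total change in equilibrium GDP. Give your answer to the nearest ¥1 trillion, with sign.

Spending multiplier = 1/(1 − c + m) = 1/(1 − 0.605 + 0.33) = 1/0.725 ≈ 1.379.
ΔY = k × ΔG = (+¥342 trillion) / 0.725 ≈ +¥472 trillion.

+¥472 trillion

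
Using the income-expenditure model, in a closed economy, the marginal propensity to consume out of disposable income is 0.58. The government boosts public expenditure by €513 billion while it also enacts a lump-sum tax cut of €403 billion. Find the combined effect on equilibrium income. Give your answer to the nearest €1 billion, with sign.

Expenditure multiplier = 1/(1 − MPC) = 1/(1 − 0.58) = 1/0.42 ≈ 2.381.
ΔG contributes k·ΔG = (+€513 billion) / 0.42 ≈ +€1,221.4 billion.
ΔT of −€403 billion changes first-round spending by −c·ΔT = +€233.74 billion, contributing k·(−c·ΔT) = (+€233.74 billion) / 0.42 ≈ +€556.5 billion.
Net ΔY = k(ΔG − c·ΔT) = (+€746.74 billion) / 0.42 ≈ +€1,778 billion.

+€1,778 billion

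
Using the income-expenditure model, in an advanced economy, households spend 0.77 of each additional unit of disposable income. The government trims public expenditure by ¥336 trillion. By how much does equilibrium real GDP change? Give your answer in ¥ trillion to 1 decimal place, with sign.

Government-spending multiplier = 1/(1 − MPC) = 1/(1 − 0.77) = 1/0.23 ≈ 4.348.
ΔY = k × ΔG = (−¥336 trillion) / 0.23 ≈ −¥1,460.9 trillion.

−¥1,460.9 trillion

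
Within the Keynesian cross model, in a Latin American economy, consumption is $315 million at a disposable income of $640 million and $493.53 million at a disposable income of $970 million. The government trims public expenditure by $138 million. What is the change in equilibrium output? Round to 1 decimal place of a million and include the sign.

−$300.7 million

MPC = ΔC/ΔYd = (493.53 − 315)/(970 − 640) = 178.53/330 = 0.541.
Expenditure multiplier = 1/(1 − MPC) = 1/(1 − 0.541) = 1/0.459 ≈ 2.179.
ΔY = k × ΔG = (−$138 million) / 0.459 ≈ −$300.7 million.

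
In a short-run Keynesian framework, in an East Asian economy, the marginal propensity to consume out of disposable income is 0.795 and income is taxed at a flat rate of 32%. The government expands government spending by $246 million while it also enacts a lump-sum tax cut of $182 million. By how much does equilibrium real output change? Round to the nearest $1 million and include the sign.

Expenditure multiplier = 1/(1 − c(1−t)) = 1/(1 − 0.795×0.68) = 1/0.4594 ≈ 2.177.
ΔG contributes k·ΔG = (+$246 million) / 0.4594 ≈ +$535.5 million.
ΔT of −$182 million changes first-round spending by −c·ΔT = +$144.69 million, contributing k·(−c·ΔT) = (+$144.69 million) / 0.4594 ≈ +$315 million.
Net ΔY = k(ΔG − c·ΔT) = (+$390.69 million) / 0.4594 ≈ +$850 million.

+$850 million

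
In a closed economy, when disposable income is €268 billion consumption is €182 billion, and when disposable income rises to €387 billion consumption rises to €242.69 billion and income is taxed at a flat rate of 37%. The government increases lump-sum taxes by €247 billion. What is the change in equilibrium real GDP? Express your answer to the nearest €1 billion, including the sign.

MPC = ΔC/ΔYd = (242.69 − 182)/(387 − 268) = 60.69/119 = 0.51.
A lump-sum tax change of +€247 billion shifts disposable income by −€247 billion; first-round consumption changes by −c × ΔT = −0.51 × (+€247 billion) = −€125.97 billion.
Expenditure multiplier = 1/(1 − c(1−t)) = 1/(1 − 0.51×0.63) = 1/0.6787 ≈ 1.473.
The tax multiplier is −c × k ≈ −0.751, so ΔY = k × (−c·ΔT) = (−€125.97 billion) / 0.6787 ≈ −€186 billion.

−€186 billion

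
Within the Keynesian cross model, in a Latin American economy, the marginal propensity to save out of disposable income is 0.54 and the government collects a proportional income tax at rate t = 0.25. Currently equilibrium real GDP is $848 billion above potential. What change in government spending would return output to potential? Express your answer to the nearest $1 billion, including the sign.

MPC = 1 − MPS = 1 − 0.54 = 0.46.
Spending multiplier = 1/(1 − c(1−t)) = 1/(1 − 0.46×0.75) = 1/0.655 ≈ 1.527.
Need ΔY = −$848 billion, so ΔG = ΔY/k = (−$848 billion) × 0.655 ≈ −$555 billion.
The government should cut government spending by $555 billion.

−$555 billion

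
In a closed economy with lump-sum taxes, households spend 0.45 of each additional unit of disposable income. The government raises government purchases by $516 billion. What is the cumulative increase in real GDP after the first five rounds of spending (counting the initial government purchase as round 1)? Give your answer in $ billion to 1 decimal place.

$920.9 billion

Round 1 adds ΔG = $516 billion; each later round is MPC = 0.45 times the previous.
After 5 rounds: 516 + 232.2 + 104.49 + 47.0205 + 21.159225 = ΔG·(1 − c^5)/(1 − c) = 516 × (1 − 0.0184528125)/0.55 ≈ $920.9 billion.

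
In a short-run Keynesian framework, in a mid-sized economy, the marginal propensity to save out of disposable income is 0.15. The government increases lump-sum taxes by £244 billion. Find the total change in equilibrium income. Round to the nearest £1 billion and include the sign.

MPC = 1 − MPS = 1 − 0.15 = 0.85.
A lump-sum tax change of +£244 billion shifts disposable income by −£244 billion; first-round consumption changes by −c × ΔT = −0.85 × (+£244 billion) = −£207.4 billion.
Expenditure multiplier = 1/(1 − MPC) = 1/(1 − 0.85) = 1/0.15 ≈ 6.667.
The tax multiplier is −c × k ≈ −5.667, so ΔY = k × (−c·ΔT) = (−£207.4 billion) / 0.15 ≈ −£1,383 billion.

−£1,383 billion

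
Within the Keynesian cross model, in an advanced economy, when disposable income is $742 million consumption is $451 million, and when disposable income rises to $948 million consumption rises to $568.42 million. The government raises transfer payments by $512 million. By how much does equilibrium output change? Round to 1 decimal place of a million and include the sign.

MPC = ΔC/ΔYd = (568.42 − 451)/(948 − 742) = 117.42/206 = 0.57.
The transfer change shifts disposable income by +$512 million, so first-round consumption changes by c·ΔTR = 0.57 × (+$512 million) = +$291.84 million.
Expenditure multiplier = 1/(1 − MPC) = 1/(1 − 0.57) = 1/0.43 ≈ 2.326.
The transfer multiplier is c × k ≈ 1.326, so ΔY = k × (c·ΔTR) = (+$291.84 million) / 0.43 ≈ +$678.7 million.

+$678.7 million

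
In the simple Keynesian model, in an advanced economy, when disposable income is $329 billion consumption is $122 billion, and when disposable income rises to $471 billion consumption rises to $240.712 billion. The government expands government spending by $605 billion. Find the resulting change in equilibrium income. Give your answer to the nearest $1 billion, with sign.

+$3,689 billion

MPC = ΔC/ΔYd = (240.712 − 122)/(471 − 329) = 118.712/142 = 0.836.
Government-spending multiplier = 1/(1 − MPC) = 1/(1 − 0.836) = 1/0.164 ≈ 6.098.
ΔY = k × ΔG = (+$605 billion) / 0.164 ≈ +$3,689 billion.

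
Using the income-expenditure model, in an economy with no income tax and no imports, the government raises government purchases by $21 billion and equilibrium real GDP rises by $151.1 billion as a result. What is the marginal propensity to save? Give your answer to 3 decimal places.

Implied spending multiplier k = ΔY/ΔG = 151.1/21 ≈ 7.1952.
Since k = 1/(1 − MPC), MPC = 1 − 1/k = 1 − ΔG/ΔY = 1 − 21/151.1 ≈ 0.861.
MPS = 1 − MPC = 0.139.

0.139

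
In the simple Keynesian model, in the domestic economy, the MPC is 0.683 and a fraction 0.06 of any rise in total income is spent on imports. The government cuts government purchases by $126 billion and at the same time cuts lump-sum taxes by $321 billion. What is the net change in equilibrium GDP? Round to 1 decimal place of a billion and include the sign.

+$247.3 billion

Expenditure multiplier = 1/(1 − c + m) = 1/(1 − 0.683 + 0.06) = 1/0.377 ≈ 2.653.
ΔG contributes k·ΔG = (−$126 billion) / 0.377 ≈ −$334.2 billion.
ΔT of −$321 billion changes first-round spending by −c·ΔT = +$219.243 billion, contributing k·(−c·ΔT) = (+$219.243 billion) / 0.377 ≈ +$581.5 billion.
Net ΔY = k(ΔG − c·ΔT) = (+$93.243 billion) / 0.377 ≈ +$247.3 billion.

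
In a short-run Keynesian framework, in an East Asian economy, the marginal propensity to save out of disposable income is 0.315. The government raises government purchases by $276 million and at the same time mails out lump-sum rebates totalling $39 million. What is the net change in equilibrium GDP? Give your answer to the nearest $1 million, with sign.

+$961 million

MPC = 1 − MPS = 1 − 0.315 = 0.685.
Expenditure multiplier = 1/(1 − MPC) = 1/(1 − 0.685) = 1/0.315 ≈ 3.175.
ΔG contributes k·ΔG = (+$276 million) / 0.315 ≈ +$876.2 million.
ΔT of −$39 million changes first-round spending by −c·ΔT = +$26.715 million, contributing k·(−c·ΔT) = (+$26.715 million) / 0.315 ≈ +$84.8 million.
Net ΔY = k(ΔG − c·ΔT) = (+$302.715 million) / 0.315 = +$961 million.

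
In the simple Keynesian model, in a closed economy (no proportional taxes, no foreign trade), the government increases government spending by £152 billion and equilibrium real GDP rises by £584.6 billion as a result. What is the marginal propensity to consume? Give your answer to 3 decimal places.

0.740

Implied spending multiplier k = ΔY/ΔG = 584.6/152 ≈ 3.8461.
Since k = 1/(1 − MPC), MPC = 1 − 1/k = 1 − ΔG/ΔY = 1 − 152/584.6 ≈ 0.740.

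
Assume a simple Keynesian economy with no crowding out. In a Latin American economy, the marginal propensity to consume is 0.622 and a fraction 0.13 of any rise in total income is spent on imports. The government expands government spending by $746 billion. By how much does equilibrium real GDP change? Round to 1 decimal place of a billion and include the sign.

+$1,468.5 billion

Spending multiplier = 1/(1 − c + m) = 1/(1 − 0.622 + 0.13) = 1/0.508 ≈ 1.969.
ΔY = k × ΔG = (+$746 billion) / 0.508 ≈ +$1,468.5 billion.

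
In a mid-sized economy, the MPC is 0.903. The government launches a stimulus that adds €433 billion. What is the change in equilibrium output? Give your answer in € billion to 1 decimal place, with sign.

Expenditure multiplier = 1/(1 − MPC) = 1/(1 − 0.903) = 1/0.097 ≈ 10.309.
ΔY = k × ΔG = (+€433 billion) / 0.097 ≈ +€4,463.9 billion.

+€4,463.9 billion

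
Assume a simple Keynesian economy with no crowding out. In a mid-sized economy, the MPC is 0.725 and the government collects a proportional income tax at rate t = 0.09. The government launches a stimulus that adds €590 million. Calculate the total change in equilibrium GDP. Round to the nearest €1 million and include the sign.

Spending multiplier = 1/(1 − c(1−t)) = 1/(1 − 0.725×0.91) = 1/0.34025 ≈ 2.939.
ΔY = k × ΔG = (+€590 million) / 0.34025 ≈ +€1,734 million.

+€1,734 million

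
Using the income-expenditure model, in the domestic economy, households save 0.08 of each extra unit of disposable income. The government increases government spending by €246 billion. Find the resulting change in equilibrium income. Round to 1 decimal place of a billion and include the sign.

+€3,075.0 billion

MPC = 1 − MPS = 1 − 0.08 = 0.92.
Spending multiplier = 1/(1 − MPC) = 1/(1 − 0.92) = 1/0.08 = 12.5.
ΔY = k × ΔG = (+€246 billion) / 0.08 = +€3,075 billion.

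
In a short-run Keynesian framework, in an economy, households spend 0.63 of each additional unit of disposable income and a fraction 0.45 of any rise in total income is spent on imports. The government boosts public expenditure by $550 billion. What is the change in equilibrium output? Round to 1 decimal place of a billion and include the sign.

Spending multiplier = 1/(1 − c + m) = 1/(1 − 0.63 + 0.45) = 1/0.82 ≈ 1.22.
ΔY = k × ΔG = (+$550 billion) / 0.82 ≈ +$670.7 billion.

+$670.7 billion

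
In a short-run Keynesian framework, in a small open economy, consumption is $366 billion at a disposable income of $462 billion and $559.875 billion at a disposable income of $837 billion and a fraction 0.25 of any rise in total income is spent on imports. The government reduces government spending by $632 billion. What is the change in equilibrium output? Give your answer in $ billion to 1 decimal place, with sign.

−$862.2 billion

MPC = ΔC/ΔYd = (559.875 − 366)/(837 − 462) = 193.875/375 = 0.517.
Spending multiplier = 1/(1 − c + m) = 1/(1 − 0.517 + 0.25) = 1/0.733 ≈ 1.364.
ΔY = k × ΔG = (−$632 billion) / 0.733 ≈ −$862.2 billion.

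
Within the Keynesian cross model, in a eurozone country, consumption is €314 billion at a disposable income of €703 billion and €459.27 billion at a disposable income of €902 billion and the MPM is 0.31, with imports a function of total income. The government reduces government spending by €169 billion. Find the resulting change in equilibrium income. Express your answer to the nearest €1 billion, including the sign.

MPC = ΔC/ΔYd = (459.27 − 314)/(902 − 703) = 145.27/199 = 0.73.
Spending multiplier = 1/(1 − c + m) = 1/(1 − 0.73 + 0.31) = 1/0.58 ≈ 1.724.
ΔY = k × ΔG = (−€169 billion) / 0.58 ≈ −€291 billion.

−€291 billion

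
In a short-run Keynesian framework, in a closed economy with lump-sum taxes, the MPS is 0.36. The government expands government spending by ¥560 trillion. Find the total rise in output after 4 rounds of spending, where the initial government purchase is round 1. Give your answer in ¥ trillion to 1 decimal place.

MPC = 1 − MPS = 1 − 0.36 = 0.64.
Round 1 adds ΔG = ¥560 trillion; each later round is MPC = 0.64 times the previous.
After 4 rounds: 560 + 358.4 + 229.376 + 146.80064 = ΔG·(1 − c^4)/(1 − c) = 560 × (1 − 0.16777216)/0.36 ≈ ¥1,294.6 trillion.

¥1,294.6 trillion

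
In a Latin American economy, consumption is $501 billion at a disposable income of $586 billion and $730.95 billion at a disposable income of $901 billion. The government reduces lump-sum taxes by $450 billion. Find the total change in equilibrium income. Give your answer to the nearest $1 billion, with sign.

+$1,217 billion

MPC = ΔC/ΔYd = (730.95 − 501)/(901 − 586) = 229.95/315 = 0.73.
A lump-sum tax change of −$450 billion shifts disposable income by +$450 billion; first-round consumption changes by −c × ΔT = −0.73 × (−$450 billion) = +$328.5 billion.
Expenditure multiplier = 1/(1 − MPC) = 1/(1 − 0.73) = 1/0.27 ≈ 3.704.
The tax multiplier is −c × k ≈ −2.704, so ΔY = k × (−c·ΔT) = (+$328.5 billion) / 0.27 ≈ +$1,217 billion.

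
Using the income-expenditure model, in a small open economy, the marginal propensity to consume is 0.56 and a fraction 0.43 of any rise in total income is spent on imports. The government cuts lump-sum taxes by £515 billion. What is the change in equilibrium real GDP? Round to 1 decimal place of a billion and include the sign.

+£331.5 billion

A lump-sum tax change of −£515 billion shifts disposable income by +£515 billion; first-round consumption changes by −c × ΔT = −0.56 × (−£515 billion) = +£288.4 billion.
Expenditure multiplier = 1/(1 − c + m) = 1/(1 − 0.56 + 0.43) = 1/0.87 ≈ 1.149.
The tax multiplier is −c × k ≈ −0.644, so ΔY = k × (−c·ΔT) = (+£288.4 billion) / 0.87 ≈ +£331.5 billion.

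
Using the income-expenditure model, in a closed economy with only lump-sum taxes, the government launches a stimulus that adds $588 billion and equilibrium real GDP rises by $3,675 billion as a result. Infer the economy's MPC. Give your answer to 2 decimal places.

0.84

Implied spending multiplier k = ΔY/ΔG = 3,675/588 = 6.25.
Since k = 1/(1 − MPC), MPC = 1 − 1/k = 1 − ΔG/ΔY = 1 − 588/3,675 = 0.84.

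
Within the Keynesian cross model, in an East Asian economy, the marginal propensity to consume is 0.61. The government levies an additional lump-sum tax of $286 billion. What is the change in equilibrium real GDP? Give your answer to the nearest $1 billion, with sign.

A lump-sum tax change of +$286 billion shifts disposable income by −$286 billion; first-round consumption changes by −c × ΔT = −0.61 × (+$286 billion) = −$174.46 billion.
Expenditure multiplier = 1/(1 − MPC) = 1/(1 − 0.61) = 1/0.39 ≈ 2.564.
The tax multiplier is −c × k ≈ −1.564, so ΔY = k × (−c·ΔT) = (−$174.46 billion) / 0.39 ≈ −$447 billion.

−$447 billion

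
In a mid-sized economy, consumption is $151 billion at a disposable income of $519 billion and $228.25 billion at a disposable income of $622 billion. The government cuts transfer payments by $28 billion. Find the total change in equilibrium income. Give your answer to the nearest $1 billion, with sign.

−$84 billion

MPC = ΔC/ΔYd = (228.25 − 151)/(622 − 519) = 77.25/103 = 0.75.
The transfer change shifts disposable income by −$28 billion, so first-round consumption changes by c·ΔTR = 0.75 × (−$28 billion) = −$21 billion.
Expenditure multiplier = 1/(1 − MPC) = 1/(1 − 0.75) = 1/0.25 = 4.
The transfer multiplier is c × k = 3, so ΔY = k × (c·ΔTR) = (−$21 billion) / 0.25 = −$84 billion.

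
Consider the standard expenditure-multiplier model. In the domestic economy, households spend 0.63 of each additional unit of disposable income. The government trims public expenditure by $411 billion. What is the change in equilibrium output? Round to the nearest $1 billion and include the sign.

−$1,111 billion

Spending multiplier = 1/(1 − MPC) = 1/(1 − 0.63) = 1/0.37 ≈ 2.703.
ΔY = k × ΔG = (−$411 billion) / 0.37 ≈ −$1,111 billion.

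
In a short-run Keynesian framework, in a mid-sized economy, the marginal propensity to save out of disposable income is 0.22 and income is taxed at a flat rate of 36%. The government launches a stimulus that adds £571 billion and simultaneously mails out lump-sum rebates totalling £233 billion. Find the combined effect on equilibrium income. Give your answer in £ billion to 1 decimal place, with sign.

+£1,503.1 billion

MPC = 1 − MPS = 1 − 0.22 = 0.78.
Expenditure multiplier = 1/(1 − c(1−t)) = 1/(1 − 0.78×0.64) = 1/0.5008 ≈ 1.997.
ΔG contributes k·ΔG = (+£571 billion) / 0.5008 ≈ +£1,140.2 billion.
ΔT of −£233 billion changes first-round spending by −c·ΔT = +£181.74 billion, contributing k·(−c·ΔT) = (+£181.74 billion) / 0.5008 ≈ +£362.9 billion.
Net ΔY = k(ΔG − c·ΔT) = (+£752.74 billion) / 0.5008 ≈ +£1,503.1 billion.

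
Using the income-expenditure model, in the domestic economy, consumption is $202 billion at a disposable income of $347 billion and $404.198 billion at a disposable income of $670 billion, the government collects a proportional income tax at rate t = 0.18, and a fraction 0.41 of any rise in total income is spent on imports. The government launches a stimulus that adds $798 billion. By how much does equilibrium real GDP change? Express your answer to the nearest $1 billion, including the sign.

+$890 billion

MPC = ΔC/ΔYd = (404.198 − 202)/(670 − 347) = 202.198/323 = 0.626.
Government-spending multiplier = 1/(1 − c(1−t) + m) = 1/(1 − 0.626×0.82 + 0.41) = 1/0.89668 ≈ 1.115.
ΔY = k × ΔG = (+$798 billion) / 0.89668 ≈ +$890 billion.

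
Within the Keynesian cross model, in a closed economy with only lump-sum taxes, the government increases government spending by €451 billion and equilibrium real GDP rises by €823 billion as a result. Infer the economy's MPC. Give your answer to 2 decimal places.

Implied spending multiplier k = ΔY/ΔG = 823/451 ≈ 1.8248.
Since k = 1/(1 − MPC), MPC = 1 − 1/k = 1 − ΔG/ΔY = 1 − 451/823 ≈ 0.45.

0.45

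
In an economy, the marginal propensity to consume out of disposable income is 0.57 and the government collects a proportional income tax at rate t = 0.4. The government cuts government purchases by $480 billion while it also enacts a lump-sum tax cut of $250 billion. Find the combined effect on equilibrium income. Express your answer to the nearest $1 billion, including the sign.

−$513 billion

Expenditure multiplier = 1/(1 − c(1−t)) = 1/(1 − 0.57×0.6) = 1/0.658 ≈ 1.52.
ΔG contributes k·ΔG = (−$480 billion) / 0.658 ≈ −$729.5 billion.
ΔT of −$250 billion changes first-round spending by −c·ΔT = +$142.5 billion, contributing k·(−c·ΔT) = (+$142.5 billion) / 0.658 ≈ +$216.6 billion.
Net ΔY = k(ΔG − c·ΔT) = (−$337.5 billion) / 0.658 ≈ −$513 billion.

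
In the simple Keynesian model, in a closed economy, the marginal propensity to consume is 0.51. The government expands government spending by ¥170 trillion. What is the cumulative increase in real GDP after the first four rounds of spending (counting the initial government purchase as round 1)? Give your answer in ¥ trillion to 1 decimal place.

Round 1 adds ΔG = ¥170 trillion; each later round is MPC = 0.51 times the previous.
After 4 rounds: 170 + 86.7 + 44.217 + 22.55067 = ΔG·(1 − c^4)/(1 − c) = 170 × (1 − 0.06765201)/0.49 ≈ ¥323.5 trillion.

¥323.5 trillion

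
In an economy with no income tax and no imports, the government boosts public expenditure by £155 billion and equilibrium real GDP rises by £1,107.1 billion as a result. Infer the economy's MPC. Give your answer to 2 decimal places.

0.86

Implied spending multiplier k = ΔY/ΔG = 1,107.1/155 ≈ 7.1426.
Since k = 1/(1 − MPC), MPC = 1 − 1/k = 1 − ΔG/ΔY = 1 − 155/1,107.1 ≈ 0.86.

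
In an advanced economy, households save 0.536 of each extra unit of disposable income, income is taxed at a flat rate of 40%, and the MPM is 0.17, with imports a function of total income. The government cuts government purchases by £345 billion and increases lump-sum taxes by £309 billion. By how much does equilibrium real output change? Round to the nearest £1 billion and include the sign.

MPC = 1 − MPS = 1 − 0.536 = 0.464.
Expenditure multiplier = 1/(1 − c(1−t) + m) = 1/(1 − 0.464×0.6 + 0.17) = 1/0.8916 ≈ 1.122.
ΔG contributes k·ΔG = (−£345 billion) / 0.8916 ≈ −£386.9 billion.
ΔT of +£309 billion changes first-round spending by −c·ΔT = −£143.376 billion, contributing k·(−c·ΔT) = (−£143.376 billion) / 0.8916 ≈ −£160.8 billion.
Net ΔY = k(ΔG − c·ΔT) = (−£488.376 billion) / 0.8916 ≈ −£548 billion.

−£548 billion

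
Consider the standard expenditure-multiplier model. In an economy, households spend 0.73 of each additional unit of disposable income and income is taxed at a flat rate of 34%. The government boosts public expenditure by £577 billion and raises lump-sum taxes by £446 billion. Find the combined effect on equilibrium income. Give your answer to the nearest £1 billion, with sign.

+£485 billion

Expenditure multiplier = 1/(1 − c(1−t)) = 1/(1 − 0.73×0.66) = 1/0.5182 ≈ 1.93.
ΔG contributes k·ΔG = (+£577 billion) / 0.5182 ≈ +£1,113.5 billion.
ΔT of +£446 billion changes first-round spending by −c·ΔT = −£325.58 billion, contributing k·(−c·ΔT) = (−£325.58 billion) / 0.5182 ≈ −£628.3 billion.
Net ΔY = k(ΔG − c·ΔT) = (+£251.42 billion) / 0.5182 ≈ +£485 billion.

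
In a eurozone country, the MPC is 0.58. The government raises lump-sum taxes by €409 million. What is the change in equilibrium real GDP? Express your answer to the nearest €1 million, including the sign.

−€565 million

A lump-sum tax change of +€409 million shifts disposable income by −€409 million; first-round consumption changes by −c × ΔT = −0.58 × (+€409 million) = −€237.22 million.
Expenditure multiplier = 1/(1 − MPC) = 1/(1 − 0.58) = 1/0.42 ≈ 2.381.
The tax multiplier is −c × k ≈ −1.381, so ΔY = k × (−c·ΔT) = (−€237.22 million) / 0.42 ≈ −€565 million.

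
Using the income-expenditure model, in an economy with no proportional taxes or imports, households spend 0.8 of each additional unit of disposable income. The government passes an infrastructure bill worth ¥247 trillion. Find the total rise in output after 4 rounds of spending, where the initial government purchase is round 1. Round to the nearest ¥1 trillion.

Round 1 adds ΔG = ¥247 trillion; each later round is MPC = 0.8 times the previous.
After 4 rounds: 247 + 197.6 + 158.08 + 126.464 = ΔG·(1 − c^4)/(1 − c) = 247 × (1 − 0.4096)/0.2 ≈ ¥729 trillion.

¥729 trillion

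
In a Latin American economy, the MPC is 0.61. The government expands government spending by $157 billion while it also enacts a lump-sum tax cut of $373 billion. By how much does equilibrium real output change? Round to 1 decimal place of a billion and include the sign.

+$986.0 billion

Expenditure multiplier = 1/(1 − MPC) = 1/(1 − 0.61) = 1/0.39 ≈ 2.564.
ΔG contributes k·ΔG = (+$157 billion) / 0.39 ≈ +$402.6 billion.
ΔT of −$373 billion changes first-round spending by −c·ΔT = +$227.53 billion, contributing k·(−c·ΔT) = (+$227.53 billion) / 0.39 ≈ +$583.4 billion.
Net ΔY = k(ΔG − c·ΔT) = (+$384.53 billion) / 0.39 ≈ +$986 billion.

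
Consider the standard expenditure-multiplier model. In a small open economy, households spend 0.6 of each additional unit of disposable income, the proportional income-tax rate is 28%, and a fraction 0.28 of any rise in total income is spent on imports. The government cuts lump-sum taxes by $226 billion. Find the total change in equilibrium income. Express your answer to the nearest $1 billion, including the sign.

+$160 billion

A lump-sum tax change of −$226 billion shifts disposable income by +$226 billion; first-round consumption changes by −c × ΔT = −0.6 × (−$226 billion) = +$135.6 billion.
Expenditure multiplier = 1/(1 − c(1−t) + m) = 1/(1 − 0.6×0.72 + 0.28) = 1/0.848 ≈ 1.179.
The tax multiplier is −c × k ≈ −0.708, so ΔY = k × (−c·ΔT) = (+$135.6 billion) / 0.848 ≈ +$160 billion.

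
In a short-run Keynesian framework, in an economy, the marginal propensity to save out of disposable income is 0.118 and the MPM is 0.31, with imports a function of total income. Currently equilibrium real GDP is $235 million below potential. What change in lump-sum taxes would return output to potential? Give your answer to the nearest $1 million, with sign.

−$114 million

MPC = 1 − MPS = 1 − 0.118 = 0.882.
Spending multiplier = 1/(1 − c + m) = 1/(1 − 0.882 + 0.31) = 1/0.428 ≈ 2.336.
Tax multiplier = −c·k = −0.882/0.428 ≈ −2.061. Need ΔY = +$235 million, so ΔT = ΔY/(−c·k) = −(+$235 million) × 0.428 / 0.882 ≈ −$114 million.
The government should cut lump-sum taxes by $114 million.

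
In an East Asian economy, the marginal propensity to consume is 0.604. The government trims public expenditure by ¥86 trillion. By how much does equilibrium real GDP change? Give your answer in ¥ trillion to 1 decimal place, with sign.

Government-spending multiplier = 1/(1 − MPC) = 1/(1 − 0.604) = 1/0.396 ≈ 2.525.
ΔY = k × ΔG = (−¥86 trillion) / 0.396 ≈ −¥217.2 trillion.

−¥217.2 trillion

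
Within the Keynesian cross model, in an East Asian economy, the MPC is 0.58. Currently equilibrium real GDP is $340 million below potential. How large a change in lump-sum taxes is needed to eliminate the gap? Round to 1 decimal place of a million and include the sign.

−$246.2 million

Spending multiplier = 1/(1 − MPC) = 1/(1 − 0.58) = 1/0.42 ≈ 2.381.
Tax multiplier = −c·k = −0.58/0.42 ≈ −1.381. Need ΔY = +$340 million, so ΔT = ΔY/(−c·k) = −(+$340 million) × 0.42 / 0.58 ≈ −$246.2 million.
The government should cut lump-sum taxes by $246.2 million.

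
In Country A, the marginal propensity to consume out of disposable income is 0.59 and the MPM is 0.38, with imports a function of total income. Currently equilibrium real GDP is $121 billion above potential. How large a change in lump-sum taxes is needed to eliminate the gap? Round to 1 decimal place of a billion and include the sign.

+$162.0 billion

Spending multiplier = 1/(1 − c + m) = 1/(1 − 0.59 + 0.38) = 1/0.79 ≈ 1.266.
Tax multiplier = −c·k = −0.59/0.79 ≈ −0.747. Need ΔY = −$121 billion, so ΔT = ΔY/(−c·k) = −(−$121 billion) × 0.79 / 0.59 ≈ +$162 billion.
The government should raise lump-sum taxes by $162 billion.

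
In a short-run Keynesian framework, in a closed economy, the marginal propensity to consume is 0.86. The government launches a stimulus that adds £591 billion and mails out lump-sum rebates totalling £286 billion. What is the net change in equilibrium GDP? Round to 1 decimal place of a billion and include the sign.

Expenditure multiplier = 1/(1 − MPC) = 1/(1 − 0.86) = 1/0.14 ≈ 7.143.
ΔG contributes k·ΔG = (+£591 billion) / 0.14 ≈ +£4,221.4 billion.
ΔT of −£286 billion changes first-round spending by −c·ΔT = +£245.96 billion, contributing k·(−c·ΔT) = (+£245.96 billion) / 0.14 ≈ +£1,756.9 billion.
Net ΔY = k(ΔG − c·ΔT) = (+£836.96 billion) / 0.14 ≈ +£5,978.3 billion.

+£5,978.3 billion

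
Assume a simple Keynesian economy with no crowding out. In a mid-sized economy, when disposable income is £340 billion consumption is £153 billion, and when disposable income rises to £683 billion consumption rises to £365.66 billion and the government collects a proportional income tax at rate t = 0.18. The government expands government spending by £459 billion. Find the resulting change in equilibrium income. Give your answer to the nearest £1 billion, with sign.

+£934 billion

MPC = ΔC/ΔYd = (365.66 − 153)/(683 − 340) = 212.66/343 = 0.62.
Spending multiplier = 1/(1 − c(1−t)) = 1/(1 − 0.62×0.82) = 1/0.4916 ≈ 2.034.
ΔY = k × ΔG = (+£459 billion) / 0.4916 ≈ +£934 billion.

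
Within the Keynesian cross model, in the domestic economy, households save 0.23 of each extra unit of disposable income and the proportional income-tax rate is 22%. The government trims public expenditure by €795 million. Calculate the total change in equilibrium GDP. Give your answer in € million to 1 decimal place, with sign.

MPC = 1 − MPS = 1 − 0.23 = 0.77.
Spending multiplier = 1/(1 − c(1−t)) = 1/(1 − 0.77×0.78) = 1/0.3994 ≈ 2.504.
ΔY = k × ΔG = (−€795 million) / 0.3994 ≈ −€1,990.5 million.

−€1,990.5 million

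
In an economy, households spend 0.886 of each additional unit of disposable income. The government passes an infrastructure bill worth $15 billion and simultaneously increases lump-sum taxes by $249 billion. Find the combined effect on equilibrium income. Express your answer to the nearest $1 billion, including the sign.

−$1,804 billion

Expenditure multiplier = 1/(1 − MPC) = 1/(1 − 0.886) = 1/0.114 ≈ 8.772.
ΔG contributes k·ΔG = (+$15 billion) / 0.114 ≈ +$131.6 billion.
ΔT of +$249 billion changes first-round spending by −c·ΔT = −$220.614 billion, contributing k·(−c·ΔT) = (−$220.614 billion) / 0.114 ≈ −$1,935.2 billion.
Net ΔY = k(ΔG − c·ΔT) = (−$205.614 billion) / 0.114 ≈ −$1,804 billion.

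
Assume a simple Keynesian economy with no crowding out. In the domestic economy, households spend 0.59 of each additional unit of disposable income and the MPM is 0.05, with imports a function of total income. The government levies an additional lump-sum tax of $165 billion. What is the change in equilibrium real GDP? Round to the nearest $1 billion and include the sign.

A lump-sum tax change of +$165 billion shifts disposable income by −$165 billion; first-round consumption changes by −c × ΔT = −0.59 × (+$165 billion) = −$97.35 billion.
Expenditure multiplier = 1/(1 − c + m) = 1/(1 − 0.59 + 0.05) = 1/0.46 ≈ 2.174.
The tax multiplier is −c × k ≈ −1.283, so ΔY = k × (−c·ΔT) = (−$97.35 billion) / 0.46 ≈ −$212 billion.

−$212 billion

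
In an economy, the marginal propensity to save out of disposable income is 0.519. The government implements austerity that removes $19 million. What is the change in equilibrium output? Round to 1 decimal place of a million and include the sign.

MPC = 1 − MPS = 1 − 0.519 = 0.481.
Expenditure multiplier = 1/(1 − MPC) = 1/(1 − 0.481) = 1/0.519 ≈ 1.927.
ΔY = k × ΔG = (−$19 million) / 0.519 ≈ −$36.6 million.

−$36.6 million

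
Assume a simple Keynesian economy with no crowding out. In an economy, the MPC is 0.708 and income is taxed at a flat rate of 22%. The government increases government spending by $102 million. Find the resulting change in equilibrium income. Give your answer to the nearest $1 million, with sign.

+$228 million

Government-spending multiplier = 1/(1 − c(1−t)) = 1/(1 − 0.708×0.78) = 1/0.44776 ≈ 2.233.
ΔY = k × ΔG = (+$102 million) / 0.44776 ≈ +$228 million.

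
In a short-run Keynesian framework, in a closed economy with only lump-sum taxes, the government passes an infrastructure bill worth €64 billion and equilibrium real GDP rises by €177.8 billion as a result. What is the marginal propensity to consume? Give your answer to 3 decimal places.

Implied spending multiplier k = ΔY/ΔG = 177.8/64 ≈ 2.7781.
Since k = 1/(1 − MPC), MPC = 1 − 1/k = 1 − ΔG/ΔY = 1 − 64/177.8 ≈ 0.640.

0.640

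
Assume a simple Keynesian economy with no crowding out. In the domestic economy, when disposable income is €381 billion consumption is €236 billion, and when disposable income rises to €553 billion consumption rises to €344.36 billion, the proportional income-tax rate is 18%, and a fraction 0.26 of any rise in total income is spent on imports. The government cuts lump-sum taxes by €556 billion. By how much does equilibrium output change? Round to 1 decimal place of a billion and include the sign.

MPC = ΔC/ΔYd = (344.36 − 236)/(553 − 381) = 108.36/172 = 0.63.
A lump-sum tax change of −€556 billion shifts disposable income by +€556 billion; first-round consumption changes by −c × ΔT = −0.63 × (−€556 billion) = +€350.28 billion.
Expenditure multiplier = 1/(1 − c(1−t) + m) = 1/(1 − 0.63×0.82 + 0.26) = 1/0.7434 ≈ 1.345.
The tax multiplier is −c × k ≈ −0.847, so ΔY = k × (−c·ΔT) = (+€350.28 billion) / 0.7434 ≈ +€471.2 billion.

+€471.2 billion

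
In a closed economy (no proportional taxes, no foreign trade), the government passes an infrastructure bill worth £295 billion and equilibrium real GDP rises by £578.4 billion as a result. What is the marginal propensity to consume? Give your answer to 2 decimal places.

0.49

Implied spending multiplier k = ΔY/ΔG = 578.4/295 ≈ 1.9607.
Since k = 1/(1 − MPC), MPC = 1 − 1/k = 1 − ΔG/ΔY = 1 − 295/578.4 ≈ 0.49.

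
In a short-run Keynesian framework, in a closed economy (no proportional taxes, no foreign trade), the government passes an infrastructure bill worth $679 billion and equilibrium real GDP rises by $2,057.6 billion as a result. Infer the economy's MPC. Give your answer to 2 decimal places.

Implied spending multiplier k = ΔY/ΔG = 2,057.6/679 ≈ 3.0303.
Since k = 1/(1 − MPC), MPC = 1 − 1/k = 1 − ΔG/ΔY = 1 − 679/2,057.6 ≈ 0.67.

0.67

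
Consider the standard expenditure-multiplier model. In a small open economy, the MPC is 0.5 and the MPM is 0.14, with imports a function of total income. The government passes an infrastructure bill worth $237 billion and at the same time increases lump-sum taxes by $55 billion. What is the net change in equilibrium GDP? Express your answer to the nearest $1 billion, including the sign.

+$327 billion

Expenditure multiplier = 1/(1 − c + m) = 1/(1 − 0.5 + 0.14) = 1/0.64 ≈ 1.563.
ΔG contributes k·ΔG = (+$237 billion) / 0.64 ≈ +$370.3 billion.
ΔT of +$55 billion changes first-round spending by −c·ΔT = −$27.5 billion, contributing k·(−c·ΔT) = (−$27.5 billion) / 0.64 ≈ −$43 billion.
Net ΔY = k(ΔG − c·ΔT) = (+$209.5 billion) / 0.64 ≈ +$327 billion.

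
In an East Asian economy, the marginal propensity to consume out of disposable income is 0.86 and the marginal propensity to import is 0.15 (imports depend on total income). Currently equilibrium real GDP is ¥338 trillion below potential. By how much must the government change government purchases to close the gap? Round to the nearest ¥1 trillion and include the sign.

Spending multiplier = 1/(1 − c + m) = 1/(1 − 0.86 + 0.15) = 1/0.29 ≈ 3.448.
Need ΔY = +¥338 trillion, so ΔG = ΔY/k = (+¥338 trillion) × 0.29 ≈ +¥98 trillion.
The government should increase government purchases by ¥98 trillion.

+¥98 trillion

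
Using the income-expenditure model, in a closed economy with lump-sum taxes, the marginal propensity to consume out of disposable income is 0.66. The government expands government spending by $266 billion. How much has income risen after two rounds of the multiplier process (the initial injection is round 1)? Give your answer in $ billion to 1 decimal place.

$441.6 billion

Round 1 adds ΔG = $266 billion; each later round is MPC = 0.66 times the previous.
After 2 rounds: 266 + 175.56 = ΔG·(1 − c^2)/(1 − c) = 266 × (1 − 0.4356)/0.34 ≈ $441.6 billion.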